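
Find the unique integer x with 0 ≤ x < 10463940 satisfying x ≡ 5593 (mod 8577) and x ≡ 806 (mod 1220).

5400526

Write x = 5593 + 8577·k. Then 8577·k ≡ 806 − 5593 ≡ 93 (mod 1220).
Need 8577⁻¹ mod 1220. Extended Euclid on (1220, 37):
1220 = 32*37 + 36
37 = 1*36 + 1
36 = 36*1 + 0
Back-substitute:
1 = 37 − 36
1 = −1220 + 33·37
8577⁻¹ ≡ 33 (mod 1220), so k ≡ 33·93 ≡ 629 (mod 1220).
x = 5593 + 8577·629 = 5400526.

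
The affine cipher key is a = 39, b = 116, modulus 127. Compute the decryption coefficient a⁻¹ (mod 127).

114

gcd(127, 39) by repeated division:
127 = 3·39 + 10
39 = 3·10 + 9
10 = 1·9 + 1
9 = 9·1 + 0
Since gcd(39, 127) = 1, back-substitute to write 1 as a combination:
1 = 10 − 9
1 = −39 + 4·10
1 = 4·127 − 13·39
So 39·(-13) ≡ 1 (mod 127), and -13 ≡ 114 (mod 127).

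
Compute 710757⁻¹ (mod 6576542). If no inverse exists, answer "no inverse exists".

Run Euclid on (6576542, 710757):
6576542 = 9×710757 + 179729
710757 = 3×179729 + 171570
179729 = 1×171570 + 8159
171570 = 21×8159 + 231
8159 = 35×231 + 74
231 = 3×74 + 9
74 = 8×9 + 2
9 = 4×2 + 1
2 = 2×1 + 0
gcd = 1, so the inverse exists. Back-substitute:
1 = 9 − 4·2
1 = −4·74 + 33·9
1 = 33·231 − 103·74
1 = −103·8159 + 3638·231
1 = 3638·171570 − 76501·8159
1 = −76501·179729 + 80139·171570
1 = 80139·710757 − 316918·179729
1 = −316918·6576542 + 2932401·710757
So 710757·2932401 ≡ 1 (mod 6576542).

2932401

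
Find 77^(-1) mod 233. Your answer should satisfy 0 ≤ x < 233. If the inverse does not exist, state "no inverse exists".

115

Run Euclid on (233, 77):
233 = 3×77 + 2
77 = 38×2 + 1
2 = 2×1 + 0
gcd = 1, so the inverse exists. Back-substitute:
1 = 77 − 38·2
1 = −38·233 + 115·77
So 77·115 ≡ 1 (mod 233).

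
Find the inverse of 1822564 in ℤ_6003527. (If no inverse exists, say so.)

740297

Run Euclid on (6003527, 1822564):
6003527 = 3×1822564 + 535835
1822564 = 3×535835 + 215059
535835 = 2×215059 + 105717
215059 = 2×105717 + 3625
105717 = 29×3625 + 592
3625 = 6×592 + 73
592 = 8×73 + 8
73 = 9×8 + 1
8 = 8×1 + 0
The gcd is 1. Working backward:
1 = 73 − 9·8
1 = −9·592 + 73·73
1 = 73·3625 − 447·592
1 = −447·105717 + 13036·3625
1 = 13036·215059 − 26519·105717
1 = −26519·535835 + 66074·215059
1 = 66074·1822564 − 224741·535835
1 = −224741·6003527 + 740297·1822564
So 1822564·740297 ≡ 1 (mod 6003527).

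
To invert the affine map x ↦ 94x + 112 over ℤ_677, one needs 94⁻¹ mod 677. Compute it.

641

gcd(677, 94) by repeated division:
677 = 7×94 + 19
94 = 4×19 + 18
19 = 1×18 + 1
18 = 18×1 + 0
Since gcd(94, 677) = 1, back-substitute to write 1 as a combination:
1 = 19 − 18
1 = −94 + 5·19
1 = 5·677 − 36·94
Hence 94⁻¹ ≡ -36 ≡ 641 (mod 677).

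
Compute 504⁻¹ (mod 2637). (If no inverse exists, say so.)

Compute gcd(504, 2637):
2637 = 5×504 + 117
504 = 4×117 + 36
117 = 3×36 + 9
36 = 4×9 + 0
The gcd is 9, not 1, hence no inverse exists.

no inverse exists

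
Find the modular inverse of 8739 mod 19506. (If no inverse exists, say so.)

Euclidean algorithm on 19506, 8739:
19506 = 2·8739 + 2028
8739 = 4·2028 + 627
2028 = 3·627 + 147
627 = 4·147 + 39
147 = 3·39 + 30
39 = 1·30 + 9
30 = 3·9 + 3
9 = 3·3 + 0
Since gcd = 3 > 1, 8739 is not a unit mod 19506.

no inverse exists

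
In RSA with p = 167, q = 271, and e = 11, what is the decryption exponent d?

36671

φ(n) = (p−1)(q−1) = 166·270 = 44820.
Need d with 11·d ≡ 1 (mod 44820). Apply the extended Euclidean algorithm:
44820 = 4074*11 + 6
11 = 1*6 + 5
6 = 1*5 + 1
5 = 5*1 + 0
Back-substitute:
1 = 6 − 5
1 = −11 + 2·6
1 = 2·44820 − 8149·11
So 11·(-8149) ≡ 1 (mod 44820), hence d ≡ -8149 ≡ 36671 (mod 44820).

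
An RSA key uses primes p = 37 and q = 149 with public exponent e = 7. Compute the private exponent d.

4567

φ(n) = (p−1)(q−1) = 36·148 = 5328.
Need d with 7·d ≡ 1 (mod 5328). Apply the extended Euclidean algorithm:
5328 = 761×7 + 1
7 = 7×1 + 0
Back-substitute:
1 = 5328 − 761·7
So 7·(-761) ≡ 1 (mod 5328), hence d ≡ -761 ≡ 4567 (mod 5328).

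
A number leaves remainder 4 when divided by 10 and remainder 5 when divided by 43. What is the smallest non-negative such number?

Write x = 4 + 10·k. Then 10·k ≡ 5 − 4 ≡ 1 (mod 43).
Need 10⁻¹ mod 43. Extended Euclid on (43, 10):
43 = 4·10 + 3
10 = 3·3 + 1
3 = 3·1 + 0
Back-substitute:
1 = 10 − 3·3
1 = −3·43 + 13·10
10⁻¹ ≡ 13 (mod 43), so k ≡ 13·1 ≡ 13 (mod 43).
x = 4 + 10·13 = 134.

134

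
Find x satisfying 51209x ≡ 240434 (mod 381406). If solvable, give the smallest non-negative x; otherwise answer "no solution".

First find gcd(51209, 381406):
381406 = 7·51209 + 22943
51209 = 2·22943 + 5323
22943 = 4·5323 + 1651
5323 = 3·1651 + 370
1651 = 4·370 + 171
370 = 2·171 + 28
171 = 6·28 + 3
28 = 9·3 + 1
3 = 3·1 + 0
gcd = 1, so a unique solution mod 381406 exists.
Back-substitute for the Bézout coefficients:
1 = 28 − 9·3
1 = −9·171 + 55·28
1 = 55·370 − 119·171
1 = −119·1651 + 531·370
1 = 531·5323 − 1712·1651
1 = −1712·22943 + 7379·5323
1 = 7379·51209 − 16470·22943
1 = −16470·381406 + 122669·51209
So 51209·(122669) ≡ 1 (mod 381406), giving 51209⁻¹ ≡ 122669.
x ≡ 51209⁻¹·240434 ≡ 122669·240434 ≡ 53772 (mod 381406).

53772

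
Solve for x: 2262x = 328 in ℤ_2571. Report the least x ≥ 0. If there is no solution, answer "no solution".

gcd(2262, 2571):
2571 = 1×2262 + 309
2262 = 7×309 + 99
309 = 3×99 + 12
99 = 8×12 + 3
12 = 4×3 + 0
gcd = 3, but 3 ∤ 328, so the congruence has no solution.

no solution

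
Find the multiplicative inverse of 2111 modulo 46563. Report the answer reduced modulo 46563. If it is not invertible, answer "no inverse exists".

gcd(46563, 2111) by repeated division:
46563 = 22·2111 + 121
2111 = 17·121 + 54
121 = 2·54 + 13
54 = 4·13 + 2
13 = 6·2 + 1
2 = 2·1 + 0
The gcd is 1. Working backward:
1 = 13 − 6·2
1 = −6·54 + 25·13
1 = 25·121 − 56·54
1 = −56·2111 + 977·121
1 = 977·46563 − 21550·2111
Thus 2111·(-21550) ≡ 1 (mod 46563); reducing, -21550 mod 46563 = 25013.

25013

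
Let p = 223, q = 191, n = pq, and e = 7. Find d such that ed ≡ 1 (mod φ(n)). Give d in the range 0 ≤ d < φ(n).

24103

φ(n) = (p−1)(q−1) = 222·190 = 42180.
Need d with 7·d ≡ 1 (mod 42180). Apply the extended Euclidean algorithm:
42180 = 6025·7 + 5
7 = 1·5 + 2
5 = 2·2 + 1
2 = 2·1 + 0
Back-substitute:
1 = 5 − 2·2
1 = −2·7 + 3·5
1 = 3·42180 − 18077·7
So 7·(-18077) ≡ 1 (mod 42180), hence d ≡ -18077 ≡ 24103 (mod 42180).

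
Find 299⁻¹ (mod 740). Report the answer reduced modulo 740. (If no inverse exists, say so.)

Run Euclid on (740, 299):
740 = 2·299 + 142
299 = 2·142 + 15
142 = 9·15 + 7
15 = 2·7 + 1
7 = 7·1 + 0
gcd = 1, so the inverse exists. Back-substitute:
1 = 15 − 2·7
1 = −2·142 + 19·15
1 = 19·299 − 40·142
1 = −40·740 + 99·299
So 299·99 ≡ 1 (mod 740).

99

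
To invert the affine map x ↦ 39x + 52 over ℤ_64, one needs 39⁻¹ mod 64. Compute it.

23

Run Euclid on (64, 39):
64 = 1·39 + 25
39 = 1·25 + 14
25 = 1·14 + 11
14 = 1·11 + 3
11 = 3·3 + 2
3 = 1·2 + 1
2 = 2·1 + 0
gcd = 1, so the inverse exists. Back-substitute:
1 = 3 − 2
1 = −11 + 4·3
1 = 4·14 − 5·11
1 = −5·25 + 9·14
1 = 9·39 − 14·25
1 = −14·64 + 23·39
So 39·23 ≡ 1 (mod 64).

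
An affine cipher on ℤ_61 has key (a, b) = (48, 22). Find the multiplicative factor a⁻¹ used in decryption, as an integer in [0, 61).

Apply the Euclidean algorithm to 61 and 48:
61 = 1×48 + 13
48 = 3×13 + 9
13 = 1×9 + 4
9 = 2×4 + 1
4 = 4×1 + 0
The gcd is 1. Working backward:
1 = 9 − 2·4
1 = −2·13 + 3·9
1 = 3·48 − 11·13
1 = −11·61 + 14·48
So 48·14 ≡ 1 (mod 61).

14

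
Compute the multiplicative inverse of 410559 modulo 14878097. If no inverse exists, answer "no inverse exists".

Apply the Euclidean algorithm to 14878097 and 410559:
14878097 = 36*410559 + 97973
410559 = 4*97973 + 18667
97973 = 5*18667 + 4638
18667 = 4*4638 + 115
4638 = 40*115 + 38
115 = 3*38 + 1
38 = 38*1 + 0
The gcd is 1. Working backward:
1 = 115 − 3·38
1 = −3·4638 + 121·115
1 = 121·18667 − 487·4638
1 = −487·97973 + 2556·18667
1 = 2556·410559 − 10711·97973
1 = −10711·14878097 + 388152·410559
So 410559·388152 ≡ 1 (mod 14878097).

388152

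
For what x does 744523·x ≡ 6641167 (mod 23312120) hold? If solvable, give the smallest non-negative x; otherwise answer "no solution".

First find gcd(744523, 23312120):
23312120 = 31*744523 + 231907
744523 = 3*231907 + 48802
231907 = 4*48802 + 36699
48802 = 1*36699 + 12103
36699 = 3*12103 + 390
12103 = 31*390 + 13
390 = 30*13 + 0
gcd = 13 and 13 | 6641167, so solutions exist. Divide through by 13: 57271x ≡ 510859 (mod 1793240).
Now find 57271⁻¹ mod 1793240:
1793240 = 31*57271 + 17839
57271 = 3*17839 + 3754
17839 = 4*3754 + 2823
3754 = 1*2823 + 931
2823 = 3*931 + 30
931 = 31*30 + 1
30 = 30*1 + 0
Back-substitute:
1 = 931 − 31·30
1 = −31·2823 + 94·931
1 = 94·3754 − 125·2823
1 = −125·17839 + 594·3754
1 = 594·57271 − 1907·17839
1 = −1907·1793240 + 59711·57271
So 57271⁻¹ ≡ 59711 (mod 1793240).
Then x ≡ 59711·510859 ≡ 889349 (mod 1793240); the smallest non-negative solution is x = 889349.

889349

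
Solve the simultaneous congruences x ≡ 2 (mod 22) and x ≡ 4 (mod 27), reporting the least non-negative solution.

112

Write x = 2 + 22·k. Then 22·k ≡ 4 − 2 ≡ 2 (mod 27).
Need 22⁻¹ mod 27. Extended Euclid on (27, 22):
27 = 1×22 + 5
22 = 4×5 + 2
5 = 2×2 + 1
2 = 2×1 + 0
Back-substitute:
1 = 5 − 2·2
1 = −2·22 + 9·5
1 = 9·27 − 11·22
22⁻¹ ≡ 16 (mod 27), so k ≡ 16·2 ≡ 5 (mod 27).
x = 2 + 22·5 = 112.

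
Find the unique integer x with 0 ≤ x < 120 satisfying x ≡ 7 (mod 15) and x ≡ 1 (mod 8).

Write x = 7 + 15·k. Then 15·k ≡ 1 − 7 ≡ 2 (mod 8).
Need 15⁻¹ mod 8. Extended Euclid on (8, 7):
8 = 1*7 + 1
7 = 7*1 + 0
Back-substitute:
1 = 8 − 7
15⁻¹ ≡ 7 (mod 8), so k ≡ 7·2 ≡ 6 (mod 8).
x = 7 + 15·6 = 97.

97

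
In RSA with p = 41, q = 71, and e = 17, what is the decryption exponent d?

1153

φ(n) = (p−1)(q−1) = 40·70 = 2800.
Need d with 17·d ≡ 1 (mod 2800). Apply the extended Euclidean algorithm:
2800 = 164×17 + 12
17 = 1×12 + 5
12 = 2×5 + 2
5 = 2×2 + 1
2 = 2×1 + 0
Back-substitute:
1 = 5 − 2·2
1 = −2·12 + 5·5
1 = 5·17 − 7·12
1 = −7·2800 + 1153·17
So 17·1153 ≡ 1 (mod 2800), hence d = 1153.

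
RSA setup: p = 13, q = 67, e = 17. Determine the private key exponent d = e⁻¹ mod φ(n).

φ(n) = (p−1)(q−1) = 12·66 = 792.
Need d with 17·d ≡ 1 (mod 792). Apply the extended Euclidean algorithm:
792 = 46·17 + 10
17 = 1·10 + 7
10 = 1·7 + 3
7 = 2·3 + 1
3 = 3·1 + 0
Back-substitute:
1 = 7 − 2·3
1 = −2·10 + 3·7
1 = 3·17 − 5·10
1 = −5·792 + 233·17
So 17·233 ≡ 1 (mod 792), hence d = 233.

233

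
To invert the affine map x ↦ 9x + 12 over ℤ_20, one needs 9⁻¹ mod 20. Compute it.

gcd(20, 9) by repeated division:
20 = 2×9 + 2
9 = 4×2 + 1
2 = 2×1 + 0
The gcd is 1. Working backward:
1 = 9 − 4·2
1 = −4·20 + 9·9
So 9·9 ≡ 1 (mod 20).

9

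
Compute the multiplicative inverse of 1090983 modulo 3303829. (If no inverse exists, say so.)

1567072

Run Euclid on (3303829, 1090983):
3303829 = 3·1090983 + 30880
1090983 = 35·30880 + 10183
30880 = 3·10183 + 331
10183 = 30·331 + 253
331 = 1·253 + 78
253 = 3·78 + 19
78 = 4·19 + 2
19 = 9·2 + 1
2 = 2·1 + 0
gcd = 1, so the inverse exists. Back-substitute:
1 = 19 − 9·2
1 = −9·78 + 37·19
1 = 37·253 − 120·78
1 = −120·331 + 157·253
1 = 157·10183 − 4830·331
1 = −4830·30880 + 14647·10183
1 = 14647·1090983 − 517475·30880
1 = −517475·3303829 + 1567072·1090983
So 1090983·1567072 ≡ 1 (mod 3303829).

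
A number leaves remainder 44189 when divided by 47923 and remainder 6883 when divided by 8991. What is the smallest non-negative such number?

Write x = 44189 + 47923·k. Then 47923·k ≡ 6883 − 44189 ≡ 7649 (mod 8991).
Need 47923⁻¹ mod 8991. Extended Euclid on (8991, 2968):
8991 = 3·2968 + 87
2968 = 34·87 + 10
87 = 8·10 + 7
10 = 1·7 + 3
7 = 2·3 + 1
3 = 3·1 + 0
Back-substitute:
1 = 7 − 2·3
1 = −2·10 + 3·7
1 = 3·87 − 26·10
1 = −26·2968 + 887·87
1 = 887·8991 − 2687·2968
47923⁻¹ ≡ 6304 (mod 8991), so k ≡ 6304·7649 ≡ 563 (mod 8991).
x = 44189 + 47923·563 = 27024838.

27024838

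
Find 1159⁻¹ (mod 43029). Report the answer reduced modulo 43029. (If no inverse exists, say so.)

Extended Euclidean algorithm:
43029 = 37×1159 + 146
1159 = 7×146 + 137
146 = 1×137 + 9
137 = 15×9 + 2
9 = 4×2 + 1
2 = 2×1 + 0
The gcd is 1. Working backward:
1 = 9 − 4·2
1 = −4·137 + 61·9
1 = 61·146 − 65·137
1 = −65·1159 + 516·146
1 = 516·43029 − 19157·1159
So 1159·(-19157) ≡ 1 (mod 43029), and -19157 ≡ 23872 (mod 43029).

23872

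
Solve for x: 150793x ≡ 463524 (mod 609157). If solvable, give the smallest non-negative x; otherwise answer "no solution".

254956

First find gcd(150793, 609157):
609157 = 4·150793 + 5985
150793 = 25·5985 + 1168
5985 = 5·1168 + 145
1168 = 8·145 + 8
145 = 18·8 + 1
8 = 8·1 + 0
gcd = 1, so a unique solution mod 609157 exists.
Back-substitute for the Bézout coefficients:
1 = 145 − 18·8
1 = −18·1168 + 145·145
1 = 145·5985 − 743·1168
1 = −743·150793 + 18720·5985
1 = 18720·609157 − 75623·150793
So 150793·(-75623) ≡ 1 (mod 609157), giving 150793⁻¹ ≡ 533534.
x ≡ 150793⁻¹·463524 ≡ 533534·463524 ≡ 254956 (mod 609157).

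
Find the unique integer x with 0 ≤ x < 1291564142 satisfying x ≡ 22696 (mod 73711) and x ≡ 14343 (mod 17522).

354204051

Write x = 22696 + 73711·k. Then 73711·k ≡ 14343 − 22696 ≡ 9169 (mod 17522).
Need 73711⁻¹ mod 17522. Extended Euclid on (17522, 3623):
17522 = 4·3623 + 3030
3623 = 1·3030 + 593
3030 = 5·593 + 65
593 = 9·65 + 8
65 = 8·8 + 1
8 = 8·1 + 0
Back-substitute:
1 = 65 − 8·8
1 = −8·593 + 73·65
1 = 73·3030 − 373·593
1 = −373·3623 + 446·3030
1 = 446·17522 − 2157·3623
73711⁻¹ ≡ 15365 (mod 17522), so k ≡ 15365·9169 ≡ 4805 (mod 17522).
x = 22696 + 73711·4805 = 354204051.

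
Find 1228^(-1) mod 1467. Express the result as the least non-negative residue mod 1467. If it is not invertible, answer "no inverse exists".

gcd(1467, 1228) by repeated division:
1467 = 1·1228 + 239
1228 = 5·239 + 33
239 = 7·33 + 8
33 = 4·8 + 1
8 = 8·1 + 0
Since gcd(1228, 1467) = 1, back-substitute to write 1 as a combination:
1 = 33 − 4·8
1 = −4·239 + 29·33
1 = 29·1228 − 149·239
1 = −149·1467 + 178·1228
So 1228·178 ≡ 1 (mod 1467).

178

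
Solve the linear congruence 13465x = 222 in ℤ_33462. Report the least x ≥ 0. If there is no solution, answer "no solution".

First find gcd(13465, 33462):
33462 = 2·13465 + 6532
13465 = 2·6532 + 401
6532 = 16·401 + 116
401 = 3·116 + 53
116 = 2·53 + 10
53 = 5·10 + 3
10 = 3·3 + 1
3 = 3·1 + 0
gcd = 1, so a unique solution mod 33462 exists.
Back-substitute for the Bézout coefficients:
1 = 10 − 3·3
1 = −3·53 + 16·10
1 = 16·116 − 35·53
1 = −35·401 + 121·116
1 = 121·6532 − 1971·401
1 = −1971·13465 + 4063·6532
1 = 4063·33462 − 10097·13465
So 13465·(-10097) ≡ 1 (mod 33462), giving 13465⁻¹ ≡ 23365.
x ≡ 13465⁻¹·222 ≡ 23365·222 ≡ 420 (mod 33462).

420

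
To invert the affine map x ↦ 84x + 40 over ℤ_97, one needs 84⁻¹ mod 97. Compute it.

Extended Euclidean algorithm:
97 = 1·84 + 13
84 = 6·13 + 6
13 = 2·6 + 1
6 = 6·1 + 0
Since gcd(84, 97) = 1, back-substitute to write 1 as a combination:
1 = 13 − 2·6
1 = −2·84 + 13·13
1 = 13·97 − 15·84
So 84·(-15) ≡ 1 (mod 97), and -15 ≡ 82 (mod 97).

82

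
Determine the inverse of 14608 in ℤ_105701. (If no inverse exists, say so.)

Run Euclid on (105701, 14608):
105701 = 7*14608 + 3445
14608 = 4*3445 + 828
3445 = 4*828 + 133
828 = 6*133 + 30
133 = 4*30 + 13
30 = 2*13 + 4
13 = 3*4 + 1
4 = 4*1 + 0
Since gcd(14608, 105701) = 1, back-substitute to write 1 as a combination:
1 = 13 − 3·4
1 = −3·30 + 7·13
1 = 7·133 − 31·30
1 = −31·828 + 193·133
1 = 193·3445 − 803·828
1 = −803·14608 + 3405·3445
1 = 3405·105701 − 24638·14608
Thus 14608·(-24638) ≡ 1 (mod 105701); reducing, -24638 mod 105701 = 81063.

81063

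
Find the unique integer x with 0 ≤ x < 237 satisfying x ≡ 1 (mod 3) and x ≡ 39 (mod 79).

118

Write x = 1 + 3·k. Then 3·k ≡ 39 − 1 ≡ 38 (mod 79).
Need 3⁻¹ mod 79. Extended Euclid on (79, 3):
79 = 26*3 + 1
3 = 3*1 + 0
Back-substitute:
1 = 79 − 26·3
3⁻¹ ≡ 53 (mod 79), so k ≡ 53·38 ≡ 39 (mod 79).
x = 1 + 3·39 = 118.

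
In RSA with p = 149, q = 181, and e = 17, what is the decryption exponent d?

25073

φ(n) = (p−1)(q−1) = 148·180 = 26640.
Need d with 17·d ≡ 1 (mod 26640). Apply the extended Euclidean algorithm:
26640 = 1567·17 + 1
17 = 17·1 + 0
Back-substitute:
1 = 26640 − 1567·17
So 17·(-1567) ≡ 1 (mod 26640), hence d ≡ -1567 ≡ 25073 (mod 26640).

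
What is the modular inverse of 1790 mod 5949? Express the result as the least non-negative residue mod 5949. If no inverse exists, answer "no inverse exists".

4490

Apply the Euclidean algorithm to 5949 and 1790:
5949 = 3*1790 + 579
1790 = 3*579 + 53
579 = 10*53 + 49
53 = 1*49 + 4
49 = 12*4 + 1
4 = 4*1 + 0
gcd = 1, so the inverse exists. Back-substitute:
1 = 49 − 12·4
1 = −12·53 + 13·49
1 = 13·579 − 142·53
1 = −142·1790 + 439·579
1 = 439·5949 − 1459·1790
So 1790·(-1459) ≡ 1 (mod 5949), and -1459 ≡ 4490 (mod 5949).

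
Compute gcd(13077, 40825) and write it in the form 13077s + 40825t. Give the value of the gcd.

Apply Euclid's algorithm to 40825 and 13077:
40825 = 3×13077 + 1594
13077 = 8×1594 + 325
1594 = 4×325 + 294
325 = 1×294 + 31
294 = 9×31 + 15
31 = 2×15 + 1
15 = 15×1 + 0
gcd(13077, 40825) = 1.
Express as a combination:
1 = 31 − 2·15
1 = −2·294 + 19·31
1 = 19·325 − 21·294
1 = −21·1594 + 103·325
1 = 103·13077 − 845·1594
1 = −845·40825 + 2638·13077
So 1 = (-845)·40825 + (2638)·13077.

1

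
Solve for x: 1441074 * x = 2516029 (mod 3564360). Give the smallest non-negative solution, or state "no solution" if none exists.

no solution

gcd(1441074, 3564360):
3564360 = 2·1441074 + 682212
1441074 = 2·682212 + 76650
682212 = 8·76650 + 69012
76650 = 1·69012 + 7638
69012 = 9·7638 + 270
7638 = 28·270 + 78
270 = 3·78 + 36
78 = 2·36 + 6
36 = 6·6 + 0
gcd = 6, but 6 ∤ 2516029, so the congruence has no solution.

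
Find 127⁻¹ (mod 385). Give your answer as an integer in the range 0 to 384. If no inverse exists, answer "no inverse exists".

Extended Euclidean algorithm:
385 = 3×127 + 4
127 = 31×4 + 3
4 = 1×3 + 1
3 = 3×1 + 0
gcd = 1, so the inverse exists. Back-substitute:
1 = 4 − 3
1 = −127 + 32·4
1 = 32·385 − 97·127
Hence 127⁻¹ ≡ -97 ≡ 288 (mod 385).

288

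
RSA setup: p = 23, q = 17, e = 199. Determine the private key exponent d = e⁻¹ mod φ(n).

φ(n) = (p−1)(q−1) = 22·16 = 352.
Need d with 199·d ≡ 1 (mod 352). Apply the extended Euclidean algorithm:
352 = 1·199 + 153
199 = 1·153 + 46
153 = 3·46 + 15
46 = 3·15 + 1
15 = 15·1 + 0
Back-substitute:
1 = 46 − 3·15
1 = −3·153 + 10·46
1 = 10·199 − 13·153
1 = −13·352 + 23·199
So 199·23 ≡ 1 (mod 352), hence d = 23.

23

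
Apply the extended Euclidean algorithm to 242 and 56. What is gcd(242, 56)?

2

Apply Euclid's algorithm to 242 and 56:
242 = 4·56 + 18
56 = 3·18 + 2
18 = 9·2 + 0
gcd(242, 56) = 2.
Working backward:
2 = 56 − 3·18
2 = −3·242 + 13·56
So 2 = (-3)·242 + (13)·56.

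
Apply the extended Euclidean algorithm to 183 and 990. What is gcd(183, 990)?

Euclidean algorithm:
990 = 5*183 + 75
183 = 2*75 + 33
75 = 2*33 + 9
33 = 3*9 + 6
9 = 1*6 + 3
6 = 2*3 + 0
gcd(183, 990) = 3.
Express as a combination:
3 = 9 − 6
3 = −33 + 4·9
3 = 4·75 − 9·33
3 = −9·183 + 22·75
3 = 22·990 − 119·183
So 3 = (22)·990 + (-119)·183.

3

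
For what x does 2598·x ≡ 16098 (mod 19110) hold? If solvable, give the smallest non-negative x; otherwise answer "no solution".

271

First find gcd(2598, 19110):
19110 = 7·2598 + 924
2598 = 2·924 + 750
924 = 1·750 + 174
750 = 4·174 + 54
174 = 3·54 + 12
54 = 4·12 + 6
12 = 2·6 + 0
gcd = 6 and 6 | 16098, so solutions exist. Divide through by 6: 433x ≡ 2683 (mod 3185).
Now find 433⁻¹ mod 3185:
3185 = 7·433 + 154
433 = 2·154 + 125
154 = 1·125 + 29
125 = 4·29 + 9
29 = 3·9 + 2
9 = 4·2 + 1
2 = 2·1 + 0
Back-substitute:
1 = 9 − 4·2
1 = −4·29 + 13·9
1 = 13·125 − 56·29
1 = −56·154 + 69·125
1 = 69·433 − 194·154
1 = −194·3185 + 1427·433
So 433⁻¹ ≡ 1427 (mod 3185).
Then x ≡ 1427·2683 ≡ 271 (mod 3185); the smallest non-negative solution is x = 271.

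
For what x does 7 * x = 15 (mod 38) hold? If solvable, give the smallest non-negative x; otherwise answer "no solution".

13

First find gcd(7, 38):
38 = 5*7 + 3
7 = 2*3 + 1
3 = 3*1 + 0
gcd = 1, so a unique solution mod 38 exists.
Back-substitute for the Bézout coefficients:
1 = 7 − 2·3
1 = −2·38 + 11·7
So 7·(11) ≡ 1 (mod 38), giving 7⁻¹ ≡ 11.
x ≡ 7⁻¹·15 ≡ 11·15 ≡ 13 (mod 38).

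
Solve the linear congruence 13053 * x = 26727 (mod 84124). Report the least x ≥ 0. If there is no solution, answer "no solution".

First find gcd(13053, 84124):
84124 = 6*13053 + 5806
13053 = 2*5806 + 1441
5806 = 4*1441 + 42
1441 = 34*42 + 13
42 = 3*13 + 3
13 = 4*3 + 1
3 = 3*1 + 0
gcd = 1, so a unique solution mod 84124 exists.
Back-substitute for the Bézout coefficients:
1 = 13 − 4·3
1 = −4·42 + 13·13
1 = 13·1441 − 446·42
1 = −446·5806 + 1797·1441
1 = 1797·13053 − 4040·5806
1 = −4040·84124 + 26037·13053
So 13053·(26037) ≡ 1 (mod 84124), giving 13053⁻¹ ≡ 26037.
x ≡ 13053⁻¹·26727 ≡ 26037·26727 ≡ 17171 (mod 84124).

17171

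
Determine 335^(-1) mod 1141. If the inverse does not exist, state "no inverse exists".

797

gcd(1141, 335) by repeated division:
1141 = 3·335 + 136
335 = 2·136 + 63
136 = 2·63 + 10
63 = 6·10 + 3
10 = 3·3 + 1
3 = 3·1 + 0
The gcd is 1. Working backward:
1 = 10 − 3·3
1 = −3·63 + 19·10
1 = 19·136 − 41·63
1 = −41·335 + 101·136
1 = 101·1141 − 344·335
Thus 335·(-344) ≡ 1 (mod 1141); reducing, -344 mod 1141 = 797.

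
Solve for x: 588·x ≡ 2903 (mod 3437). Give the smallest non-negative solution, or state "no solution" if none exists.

no solution

gcd(588, 3437):
3437 = 5·588 + 497
588 = 1·497 + 91
497 = 5·91 + 42
91 = 2·42 + 7
42 = 6·7 + 0
gcd = 7, but 7 ∤ 2903, so the congruence has no solution.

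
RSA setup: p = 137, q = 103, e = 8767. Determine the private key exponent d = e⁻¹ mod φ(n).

8527

φ(n) = (p−1)(q−1) = 136·102 = 13872.
Need d with 8767·d ≡ 1 (mod 13872). Apply the extended Euclidean algorithm:
13872 = 1·8767 + 5105
8767 = 1·5105 + 3662
5105 = 1·3662 + 1443
3662 = 2·1443 + 776
1443 = 1·776 + 667
776 = 1·667 + 109
667 = 6·109 + 13
109 = 8·13 + 5
13 = 2·5 + 3
5 = 1·3 + 2
3 = 1·2 + 1
2 = 2·1 + 0
Back-substitute:
1 = 3 − 2
1 = −5 + 2·3
1 = 2·13 − 5·5
1 = −5·109 + 42·13
1 = 42·667 − 257·109
1 = −257·776 + 299·667
1 = 299·1443 − 556·776
1 = −556·3662 + 1411·1443
1 = 1411·5105 − 1967·3662
1 = −1967·8767 + 3378·5105
1 = 3378·13872 − 5345·8767
So 8767·(-5345) ≡ 1 (mod 13872), hence d ≡ -5345 ≡ 8527 (mod 13872).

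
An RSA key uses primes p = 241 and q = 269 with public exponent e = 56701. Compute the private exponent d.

59221

φ(n) = (p−1)(q−1) = 240·268 = 64320.
Need d with 56701·d ≡ 1 (mod 64320). Apply the extended Euclidean algorithm:
64320 = 1*56701 + 7619
56701 = 7*7619 + 3368
7619 = 2*3368 + 883
3368 = 3*883 + 719
883 = 1*719 + 164
719 = 4*164 + 63
164 = 2*63 + 38
63 = 1*38 + 25
38 = 1*25 + 13
25 = 1*13 + 12
13 = 1*12 + 1
12 = 12*1 + 0
Back-substitute:
1 = 13 − 12
1 = −25 + 2·13
1 = 2·38 − 3·25
1 = −3·63 + 5·38
1 = 5·164 − 13·63
1 = −13·719 + 57·164
1 = 57·883 − 70·719
1 = −70·3368 + 267·883
1 = 267·7619 − 604·3368
1 = −604·56701 + 4495·7619
1 = 4495·64320 − 5099·56701
So 56701·(-5099) ≡ 1 (mod 64320), hence d ≡ -5099 ≡ 59221 (mod 64320).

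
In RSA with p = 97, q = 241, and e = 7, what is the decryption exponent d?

6583

φ(n) = (p−1)(q−1) = 96·240 = 23040.
Need d with 7·d ≡ 1 (mod 23040). Apply the extended Euclidean algorithm:
23040 = 3291·7 + 3
7 = 2·3 + 1
3 = 3·1 + 0
Back-substitute:
1 = 7 − 2·3
1 = −2·23040 + 6583·7
So 7·6583 ≡ 1 (mod 23040), hence d = 6583.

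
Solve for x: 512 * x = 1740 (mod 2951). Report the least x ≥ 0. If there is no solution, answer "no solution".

First find gcd(512, 2951):
2951 = 5·512 + 391
512 = 1·391 + 121
391 = 3·121 + 28
121 = 4·28 + 9
28 = 3·9 + 1
9 = 9·1 + 0
gcd = 1, so a unique solution mod 2951 exists.
Back-substitute for the Bézout coefficients:
1 = 28 − 3·9
1 = −3·121 + 13·28
1 = 13·391 − 42·121
1 = −42·512 + 55·391
1 = 55·2951 − 317·512
So 512·(-317) ≡ 1 (mod 2951), giving 512⁻¹ ≡ 2634.
x ≡ 512⁻¹·1740 ≡ 2634·1740 ≡ 257 (mod 2951).

257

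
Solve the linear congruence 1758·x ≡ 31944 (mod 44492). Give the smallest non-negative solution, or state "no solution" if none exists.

First find gcd(1758, 44492):
44492 = 25×1758 + 542
1758 = 3×542 + 132
542 = 4×132 + 14
132 = 9×14 + 6
14 = 2×6 + 2
6 = 3×2 + 0
gcd = 2 and 2 | 31944, so solutions exist. Divide through by 2: 879x ≡ 15972 (mod 22246).
Now find 879⁻¹ mod 22246:
22246 = 25*879 + 271
879 = 3*271 + 66
271 = 4*66 + 7
66 = 9*7 + 3
7 = 2*3 + 1
3 = 3*1 + 0
Back-substitute:
1 = 7 − 2·3
1 = −2·66 + 19·7
1 = 19·271 − 78·66
1 = −78·879 + 253·271
1 = 253·22246 − 6403·879
So 879·(-6403) ≡ 1 (mod 22246), i.e. 879⁻¹ ≡ 15843.
Then x ≡ 15843·15972 ≡ 18392 (mod 22246); the smallest non-negative solution is x = 18392.

18392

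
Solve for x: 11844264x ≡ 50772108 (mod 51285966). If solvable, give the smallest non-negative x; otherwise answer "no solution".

First find gcd(11844264, 51285966):
51285966 = 4*11844264 + 3908910
11844264 = 3*3908910 + 117534
3908910 = 33*117534 + 30288
117534 = 3*30288 + 26670
30288 = 1*26670 + 3618
26670 = 7*3618 + 1344
3618 = 2*1344 + 930
1344 = 1*930 + 414
930 = 2*414 + 102
414 = 4*102 + 6
102 = 17*6 + 0
gcd = 6 and 6 | 50772108, so solutions exist. Divide through by 6: 1974044x ≡ 8462018 (mod 8547661).
Now find 1974044⁻¹ mod 8547661:
8547661 = 4*1974044 + 651485
1974044 = 3*651485 + 19589
651485 = 33*19589 + 5048
19589 = 3*5048 + 4445
5048 = 1*4445 + 603
4445 = 7*603 + 224
603 = 2*224 + 155
224 = 1*155 + 69
155 = 2*69 + 17
69 = 4*17 + 1
17 = 17*1 + 0
Back-substitute:
1 = 69 − 4·17
1 = −4·155 + 9·69
1 = 9·224 − 13·155
1 = −13·603 + 35·224
1 = 35·4445 − 258·603
1 = −258·5048 + 293·4445
1 = 293·19589 − 1137·5048
1 = −1137·651485 + 37814·19589
1 = 37814·1974044 − 114579·651485
1 = −114579·8547661 + 496130·1974044
So 1974044⁻¹ ≡ 496130 (mod 8547661).
Then x ≡ 496130·8462018 ≡ 361241 (mod 8547661); the smallest non-negative solution is x = 361241.

361241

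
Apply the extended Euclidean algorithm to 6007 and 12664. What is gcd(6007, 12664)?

Euclidean algorithm:
12664 = 2·6007 + 650
6007 = 9·650 + 157
650 = 4·157 + 22
157 = 7·22 + 3
22 = 7·3 + 1
3 = 3·1 + 0
gcd(6007, 12664) = 1.
Back-substituting:
1 = 22 − 7·3
1 = −7·157 + 50·22
1 = 50·650 − 207·157
1 = −207·6007 + 1913·650
1 = 1913·12664 − 4033·6007
So 1 = (1913)·12664 + (-4033)·6007.

1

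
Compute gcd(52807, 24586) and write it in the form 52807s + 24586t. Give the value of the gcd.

1

Euclidean algorithm:
52807 = 2·24586 + 3635
24586 = 6·3635 + 2776
3635 = 1·2776 + 859
2776 = 3·859 + 199
859 = 4·199 + 63
199 = 3·63 + 10
63 = 6·10 + 3
10 = 3·3 + 1
3 = 3·1 + 0
gcd(52807, 24586) = 1.
Express as a combination:
1 = 10 − 3·3
1 = −3·63 + 19·10
1 = 19·199 − 60·63
1 = −60·859 + 259·199
1 = 259·2776 − 837·859
1 = −837·3635 + 1096·2776
1 = 1096·24586 − 7413·3635
1 = −7413·52807 + 15922·24586
So 1 = (-7413)·52807 + (15922)·24586.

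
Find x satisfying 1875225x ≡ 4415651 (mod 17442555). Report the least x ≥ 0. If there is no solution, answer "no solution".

no solution

gcd(1875225, 17442555):
17442555 = 9×1875225 + 565530
1875225 = 3×565530 + 178635
565530 = 3×178635 + 29625
178635 = 6×29625 + 885
29625 = 33×885 + 420
885 = 2×420 + 45
420 = 9×45 + 15
45 = 3×15 + 0
gcd = 15, but 15 ∤ 4415651, so the congruence has no solution.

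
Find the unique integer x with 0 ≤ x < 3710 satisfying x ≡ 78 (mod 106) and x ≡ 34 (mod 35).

Write x = 78 + 106·k. Then 106·k ≡ 34 − 78 ≡ 26 (mod 35).
Need 106⁻¹ mod 35. Extended Euclid on (35, 1):
35 = 35*1 + 0
106⁻¹ ≡ 1 (mod 35), so k ≡ 1·26 ≡ 26 (mod 35).
x = 78 + 106·26 = 2834.

2834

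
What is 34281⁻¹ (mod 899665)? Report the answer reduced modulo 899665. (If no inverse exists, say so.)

no inverse exists

Euclidean algorithm on 899665, 34281:
899665 = 26×34281 + 8359
34281 = 4×8359 + 845
8359 = 9×845 + 754
845 = 1×754 + 91
754 = 8×91 + 26
91 = 3×26 + 13
26 = 2×13 + 0
Since gcd = 13 > 1, 34281 is not a unit mod 899665.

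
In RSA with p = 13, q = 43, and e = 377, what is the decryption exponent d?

377

φ(n) = (p−1)(q−1) = 12·42 = 504.
Need d with 377·d ≡ 1 (mod 504). Apply the extended Euclidean algorithm:
504 = 1*377 + 127
377 = 2*127 + 123
127 = 1*123 + 4
123 = 30*4 + 3
4 = 1*3 + 1
3 = 3*1 + 0
Back-substitute:
1 = 4 − 3
1 = −123 + 31·4
1 = 31·127 − 32·123
1 = −32·377 + 95·127
1 = 95·504 − 127·377
So 377·(-127) ≡ 1 (mod 504), hence d ≡ -127 ≡ 377 (mod 504).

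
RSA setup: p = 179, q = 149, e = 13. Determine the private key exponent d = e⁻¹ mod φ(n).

4053

φ(n) = (p−1)(q−1) = 178·148 = 26344.
Need d with 13·d ≡ 1 (mod 26344). Apply the extended Euclidean algorithm:
26344 = 2026*13 + 6
13 = 2*6 + 1
6 = 6*1 + 0
Back-substitute:
1 = 13 − 2·6
1 = −2·26344 + 4053·13
So 13·4053 ≡ 1 (mod 26344), hence d = 4053.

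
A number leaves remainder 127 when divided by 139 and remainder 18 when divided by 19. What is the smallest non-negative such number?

683

Write x = 127 + 139·k. Then 139·k ≡ 18 − 127 ≡ 5 (mod 19).
Need 139⁻¹ mod 19. Extended Euclid on (19, 6):
19 = 3·6 + 1
6 = 6·1 + 0
Back-substitute:
1 = 19 − 3·6
139⁻¹ ≡ 16 (mod 19), so k ≡ 16·5 ≡ 4 (mod 19).
x = 127 + 139·4 = 683.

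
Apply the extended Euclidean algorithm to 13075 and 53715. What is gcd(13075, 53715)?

5

Euclidean algorithm:
53715 = 4·13075 + 1415
13075 = 9·1415 + 340
1415 = 4·340 + 55
340 = 6·55 + 10
55 = 5·10 + 5
10 = 2·5 + 0
gcd(13075, 53715) = 5.
Express as a combination:
5 = 55 − 5·10
5 = −5·340 + 31·55
5 = 31·1415 − 129·340
5 = −129·13075 + 1192·1415
5 = 1192·53715 − 4897·13075
So 5 = (1192)·53715 + (-4897)·13075.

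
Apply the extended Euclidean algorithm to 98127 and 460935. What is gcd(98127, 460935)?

Apply Euclid's algorithm to 460935 and 98127:
460935 = 4×98127 + 68427
98127 = 1×68427 + 29700
68427 = 2×29700 + 9027
29700 = 3×9027 + 2619
9027 = 3×2619 + 1170
2619 = 2×1170 + 279
1170 = 4×279 + 54
279 = 5×54 + 9
54 = 6×9 + 0
gcd(98127, 460935) = 9.
Express as a combination:
9 = 279 − 5·54
9 = −5·1170 + 21·279
9 = 21·2619 − 47·1170
9 = −47·9027 + 162·2619
9 = 162·29700 − 533·9027
9 = −533·68427 + 1228·29700
9 = 1228·98127 − 1761·68427
9 = −1761·460935 + 8272·98127
So 9 = (-1761)·460935 + (8272)·98127.

9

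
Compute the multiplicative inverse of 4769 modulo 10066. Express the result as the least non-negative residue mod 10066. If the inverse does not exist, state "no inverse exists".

9475

Extended Euclidean algorithm:
10066 = 2·4769 + 528
4769 = 9·528 + 17
528 = 31·17 + 1
17 = 17·1 + 0
The gcd is 1. Working backward:
1 = 528 − 31·17
1 = −31·4769 + 280·528
1 = 280·10066 − 591·4769
Thus 4769·(-591) ≡ 1 (mod 10066); reducing, -591 mod 10066 = 9475.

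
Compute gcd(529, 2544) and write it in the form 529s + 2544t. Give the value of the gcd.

1

Apply Euclid's algorithm to 2544 and 529:
2544 = 4·529 + 428
529 = 1·428 + 101
428 = 4·101 + 24
101 = 4·24 + 5
24 = 4·5 + 4
5 = 1·4 + 1
4 = 4·1 + 0
gcd(529, 2544) = 1.
Back-substituting:
1 = 5 − 4
1 = −24 + 5·5
1 = 5·101 − 21·24
1 = −21·428 + 89·101
1 = 89·529 − 110·428
1 = −110·2544 + 529·529
So 1 = (-110)·2544 + (529)·529.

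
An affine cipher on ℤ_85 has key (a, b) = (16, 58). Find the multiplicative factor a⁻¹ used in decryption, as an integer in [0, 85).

Run Euclid on (85, 16):
85 = 5·16 + 5
16 = 3·5 + 1
5 = 5·1 + 0
gcd = 1, so the inverse exists. Back-substitute:
1 = 16 − 3·5
1 = −3·85 + 16·16
So 16·16 ≡ 1 (mod 85).

16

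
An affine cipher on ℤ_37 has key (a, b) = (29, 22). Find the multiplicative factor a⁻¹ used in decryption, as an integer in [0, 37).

23

Extended Euclidean algorithm:
37 = 1×29 + 8
29 = 3×8 + 5
8 = 1×5 + 3
5 = 1×3 + 2
3 = 1×2 + 1
2 = 2×1 + 0
The gcd is 1. Working backward:
1 = 3 − 2
1 = −5 + 2·3
1 = 2·8 − 3·5
1 = −3·29 + 11·8
1 = 11·37 − 14·29
Hence 29⁻¹ ≡ -14 ≡ 23 (mod 37).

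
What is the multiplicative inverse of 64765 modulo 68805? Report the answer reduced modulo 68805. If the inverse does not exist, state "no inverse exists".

no inverse exists

Compute gcd(64765, 68805):
68805 = 1*64765 + 4040
64765 = 16*4040 + 125
4040 = 32*125 + 40
125 = 3*40 + 5
40 = 8*5 + 0
gcd(64765, 68805) = 5 ≠ 1, so 64765 has no multiplicative inverse modulo 68805.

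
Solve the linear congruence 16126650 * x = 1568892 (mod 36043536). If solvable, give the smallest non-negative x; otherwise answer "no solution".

529150

First find gcd(16126650, 36043536):
36043536 = 2*16126650 + 3790236
16126650 = 4*3790236 + 965706
3790236 = 3*965706 + 893118
965706 = 1*893118 + 72588
893118 = 12*72588 + 22062
72588 = 3*22062 + 6402
22062 = 3*6402 + 2856
6402 = 2*2856 + 690
2856 = 4*690 + 96
690 = 7*96 + 18
96 = 5*18 + 6
18 = 3*6 + 0
gcd = 6 and 6 | 1568892, so solutions exist. Divide through by 6: 2687775x ≡ 261482 (mod 6007256).
Now find 2687775⁻¹ mod 6007256:
6007256 = 2·2687775 + 631706
2687775 = 4·631706 + 160951
631706 = 3·160951 + 148853
160951 = 1·148853 + 12098
148853 = 12·12098 + 3677
12098 = 3·3677 + 1067
3677 = 3·1067 + 476
1067 = 2·476 + 115
476 = 4·115 + 16
115 = 7·16 + 3
16 = 5·3 + 1
3 = 3·1 + 0
Back-substitute:
1 = 16 − 5·3
1 = −5·115 + 36·16
1 = 36·476 − 149·115
1 = −149·1067 + 334·476
1 = 334·3677 − 1151·1067
1 = −1151·12098 + 3787·3677
1 = 3787·148853 − 46595·12098
1 = −46595·160951 + 50382·148853
1 = 50382·631706 − 197741·160951
1 = −197741·2687775 + 841346·631706
1 = 841346·6007256 − 1880433·2687775
So 2687775·(-1880433) ≡ 1 (mod 6007256), i.e. 2687775⁻¹ ≡ 4126823.
Then x ≡ 4126823·261482 ≡ 529150 (mod 6007256); the smallest non-negative solution is x = 529150.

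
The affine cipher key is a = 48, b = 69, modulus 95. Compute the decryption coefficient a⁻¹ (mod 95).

2

Run Euclid on (95, 48):
95 = 1·48 + 47
48 = 1·47 + 1
47 = 47·1 + 0
Since gcd(48, 95) = 1, back-substitute to write 1 as a combination:
1 = 48 − 47
1 = −95 + 2·48
So 48·2 ≡ 1 (mod 95).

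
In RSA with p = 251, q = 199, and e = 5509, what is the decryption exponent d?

φ(n) = (p−1)(q−1) = 250·198 = 49500.
Need d with 5509·d ≡ 1 (mod 49500). Apply the extended Euclidean algorithm:
49500 = 8*5509 + 5428
5509 = 1*5428 + 81
5428 = 67*81 + 1
81 = 81*1 + 0
Back-substitute:
1 = 5428 − 67·81
1 = −67·5509 + 68·5428
1 = 68·49500 − 611·5509
So 5509·(-611) ≡ 1 (mod 49500), hence d ≡ -611 ≡ 48889 (mod 49500).

48889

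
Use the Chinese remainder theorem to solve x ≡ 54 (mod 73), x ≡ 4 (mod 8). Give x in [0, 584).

492

Write x = 54 + 73·k. Then 73·k ≡ 4 − 54 ≡ 6 (mod 8).
Need 73⁻¹ mod 8. Extended Euclid on (8, 1):
8 = 8*1 + 0
73⁻¹ ≡ 1 (mod 8), so k ≡ 1·6 ≡ 6 (mod 8).
x = 54 + 73·6 = 492.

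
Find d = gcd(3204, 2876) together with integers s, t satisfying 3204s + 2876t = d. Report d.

4

Apply Euclid's algorithm to 3204 and 2876:
3204 = 1×2876 + 328
2876 = 8×328 + 252
328 = 1×252 + 76
252 = 3×76 + 24
76 = 3×24 + 4
24 = 6×4 + 0
gcd(3204, 2876) = 4.
Working backward:
4 = 76 − 3·24
4 = −3·252 + 10·76
4 = 10·328 − 13·252
4 = −13·2876 + 114·328
4 = 114·3204 − 127·2876
So 4 = (114)·3204 + (-127)·2876.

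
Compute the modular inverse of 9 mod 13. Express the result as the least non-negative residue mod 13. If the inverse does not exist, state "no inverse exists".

gcd(13, 9) by repeated division:
13 = 1*9 + 4
9 = 2*4 + 1
4 = 4*1 + 0
gcd = 1, so the inverse exists. Back-substitute:
1 = 9 − 2·4
1 = −2·13 + 3·9
So 9·3 ≡ 1 (mod 13).

3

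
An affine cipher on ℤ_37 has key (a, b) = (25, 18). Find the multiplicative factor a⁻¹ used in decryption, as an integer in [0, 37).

Apply the Euclidean algorithm to 37 and 25:
37 = 1*25 + 12
25 = 2*12 + 1
12 = 12*1 + 0
Since gcd(25, 37) = 1, back-substitute to write 1 as a combination:
1 = 25 − 2·12
1 = −2·37 + 3·25
So 25·3 ≡ 1 (mod 37).

3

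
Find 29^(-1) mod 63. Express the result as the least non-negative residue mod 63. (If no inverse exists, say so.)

Apply the Euclidean algorithm to 63 and 29:
63 = 2*29 + 5
29 = 5*5 + 4
5 = 1*4 + 1
4 = 4*1 + 0
gcd = 1, so the inverse exists. Back-substitute:
1 = 5 − 4
1 = −29 + 6·5
1 = 6·63 − 13·29
Thus 29·(-13) ≡ 1 (mod 63); reducing, -13 mod 63 = 50.

50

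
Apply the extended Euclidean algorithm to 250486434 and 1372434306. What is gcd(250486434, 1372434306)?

Repeated division:
1372434306 = 5*250486434 + 120002136
250486434 = 2*120002136 + 10482162
120002136 = 11*10482162 + 4698354
10482162 = 2*4698354 + 1085454
4698354 = 4*1085454 + 356538
1085454 = 3*356538 + 15840
356538 = 22*15840 + 8058
15840 = 1*8058 + 7782
8058 = 1*7782 + 276
7782 = 28*276 + 54
276 = 5*54 + 6
54 = 9*6 + 0
gcd(250486434, 1372434306) = 6.
Back-substituting:
6 = 276 − 5·54
6 = −5·7782 + 141·276
6 = 141·8058 − 146·7782
6 = −146·15840 + 287·8058
6 = 287·356538 − 6460·15840
6 = −6460·1085454 + 19667·356538
6 = 19667·4698354 − 85128·1085454
6 = −85128·10482162 + 189923·4698354
6 = 189923·120002136 − 2174281·10482162
6 = −2174281·250486434 + 4538485·120002136
6 = 4538485·1372434306 − 24866706·250486434
So 6 = (4538485)·1372434306 + (-24866706)·250486434.

6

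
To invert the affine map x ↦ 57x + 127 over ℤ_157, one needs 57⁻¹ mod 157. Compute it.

gcd(157, 57) by repeated division:
157 = 2×57 + 43
57 = 1×43 + 14
43 = 3×14 + 1
14 = 14×1 + 0
gcd = 1, so the inverse exists. Back-substitute:
1 = 43 − 3·14
1 = −3·57 + 4·43
1 = 4·157 − 11·57
Thus 57·(-11) ≡ 1 (mod 157); reducing, -11 mod 157 = 146.

146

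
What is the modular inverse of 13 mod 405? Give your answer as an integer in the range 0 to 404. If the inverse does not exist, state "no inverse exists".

187

Extended Euclidean algorithm:
405 = 31·13 + 2
13 = 6·2 + 1
2 = 2·1 + 0
The gcd is 1. Working backward:
1 = 13 − 6·2
1 = −6·405 + 187·13
So 13·187 ≡ 1 (mod 405).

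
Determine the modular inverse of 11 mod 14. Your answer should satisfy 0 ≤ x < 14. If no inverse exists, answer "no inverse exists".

Run Euclid on (14, 11):
14 = 1·11 + 3
11 = 3·3 + 2
3 = 1·2 + 1
2 = 2·1 + 0
Since gcd(11, 14) = 1, back-substitute to write 1 as a combination:
1 = 3 − 2
1 = −11 + 4·3
1 = 4·14 − 5·11
Thus 11·(-5) ≡ 1 (mod 14); reducing, -5 mod 14 = 9.

9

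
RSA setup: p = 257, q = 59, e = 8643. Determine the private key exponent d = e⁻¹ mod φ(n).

3307

φ(n) = (p−1)(q−1) = 256·58 = 14848.
Need d with 8643·d ≡ 1 (mod 14848). Apply the extended Euclidean algorithm:
14848 = 1*8643 + 6205
8643 = 1*6205 + 2438
6205 = 2*2438 + 1329
2438 = 1*1329 + 1109
1329 = 1*1109 + 220
1109 = 5*220 + 9
220 = 24*9 + 4
9 = 2*4 + 1
4 = 4*1 + 0
Back-substitute:
1 = 9 − 2·4
1 = −2·220 + 49·9
1 = 49·1109 − 247·220
1 = −247·1329 + 296·1109
1 = 296·2438 − 543·1329
1 = −543·6205 + 1382·2438
1 = 1382·8643 − 1925·6205
1 = −1925·14848 + 3307·8643
So 8643·3307 ≡ 1 (mod 14848), hence d = 3307.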